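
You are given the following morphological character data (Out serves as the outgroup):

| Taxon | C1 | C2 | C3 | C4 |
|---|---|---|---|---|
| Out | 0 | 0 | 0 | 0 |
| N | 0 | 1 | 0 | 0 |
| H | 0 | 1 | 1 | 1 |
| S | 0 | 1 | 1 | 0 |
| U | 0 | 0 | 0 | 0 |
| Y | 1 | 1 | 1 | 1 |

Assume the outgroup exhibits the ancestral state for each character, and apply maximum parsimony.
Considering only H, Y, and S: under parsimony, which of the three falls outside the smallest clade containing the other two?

The outgroup has state '0' for every character, so '1' is the derived state throughout.
C1: derived state '1' in Y only — an autapomorphy, so it tells us nothing about relationships among taxa.
Only H, N, S, and Y show the derived state '1' for C2, supporting them as a clade.
Only H, S, and Y show the derived state '1' for C3, supporting them as a clade.
Only H and Y show the derived state '1' for C4, supporting them as a clade.
Most parsimonious ingroup topology: ((N,((H,Y),S)),U).
Y and H share a more recent common ancestor with each other than either does with S, so S is the least closely related of the three.

S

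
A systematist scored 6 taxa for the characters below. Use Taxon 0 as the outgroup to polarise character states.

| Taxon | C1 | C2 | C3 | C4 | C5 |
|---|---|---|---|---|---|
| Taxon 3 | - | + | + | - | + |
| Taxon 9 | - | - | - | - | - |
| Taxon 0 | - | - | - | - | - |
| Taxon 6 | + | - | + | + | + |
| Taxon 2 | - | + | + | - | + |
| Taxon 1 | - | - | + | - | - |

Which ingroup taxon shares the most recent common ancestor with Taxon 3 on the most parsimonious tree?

Taxon 2

The outgroup has state '-' for every character, so '+' is the derived state throughout.
C1 (derived state '+') is unique to Taxon 6 (autapomorphy; uninformative for grouping).
Only Taxon 2 and Taxon 3 show the derived state '+' for C2, supporting them as a clade.
C3: derived state '+' in Taxon 1, Taxon 2, Taxon 3, and Taxon 6 only — synapomorphy for {Taxon 1, Taxon 2, Taxon 3, Taxon 6}.
C4: derived state '+' in Taxon 6 only — an autapomorphy, so it tells us nothing about relationships among taxa.
Only Taxon 2, Taxon 3, and Taxon 6 show the derived state '+' for C5, supporting them as a clade.
Most parsimonious ingroup topology: (Taxon 9,((Taxon 6,(Taxon 3,Taxon 2)),Taxon 1)).
Taxon 3 and Taxon 2 form a cherry on this tree, so they are sister taxa.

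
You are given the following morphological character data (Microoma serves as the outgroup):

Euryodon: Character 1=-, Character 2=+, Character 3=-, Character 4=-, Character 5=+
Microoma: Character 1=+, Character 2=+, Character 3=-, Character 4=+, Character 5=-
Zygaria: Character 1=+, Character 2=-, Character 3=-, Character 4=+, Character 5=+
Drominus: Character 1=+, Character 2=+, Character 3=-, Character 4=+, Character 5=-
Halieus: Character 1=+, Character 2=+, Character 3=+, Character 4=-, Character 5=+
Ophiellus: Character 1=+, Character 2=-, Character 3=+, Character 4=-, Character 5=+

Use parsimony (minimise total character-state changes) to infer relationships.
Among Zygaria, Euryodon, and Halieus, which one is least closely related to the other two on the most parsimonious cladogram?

Character polarity is set by the outgroup: the derived state is whichever differs from the outgroup's state, so for Character 1, Character 2, Character 4 the derived state is '-', and for the remaining characters it is '+'.
Character 1 (derived state '-') is unique to Euryodon (autapomorphy; uninformative for grouping).
Character 2 groups Ophiellus and Zygaria, which is incompatible with the clades supported by the remaining characters; treating it as convergent (homoplasy) costs fewer steps than any alternative tree.
Character 3 (derived state '+') is shared by Halieus and Ophiellus — a synapomorphy uniting that clade.
Character 4 (derived state '-') is shared by Euryodon, Halieus, and Ophiellus — a synapomorphy uniting that clade.
Only Euryodon, Halieus, Ophiellus, and Zygaria show the derived state '+' for Character 5, supporting them as a clade.
Most parsimonious ingroup topology: ((((Halieus,Ophiellus),Euryodon),Zygaria),Drominus).
Halieus and Euryodon share a more recent common ancestor with each other than either does with Zygaria, so Zygaria is the least closely related of the three.

Zygaria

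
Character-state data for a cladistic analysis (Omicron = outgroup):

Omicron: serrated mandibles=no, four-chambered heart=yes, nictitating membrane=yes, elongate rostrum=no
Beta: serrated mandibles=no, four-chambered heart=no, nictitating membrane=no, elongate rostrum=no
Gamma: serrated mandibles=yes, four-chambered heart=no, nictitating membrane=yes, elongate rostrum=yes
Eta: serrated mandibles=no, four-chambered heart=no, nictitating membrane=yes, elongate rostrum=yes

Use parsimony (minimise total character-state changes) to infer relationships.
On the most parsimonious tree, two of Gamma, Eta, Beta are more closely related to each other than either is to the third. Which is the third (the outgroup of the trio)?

Character polarity is set by the outgroup: the derived state is whichever differs from the outgroup's state, so for four-chambered heart, nictitating membrane the derived state is 'no', and for the remaining characters it is 'yes'.
serrated mandibles: derived state 'yes' in Gamma only — an autapomorphy, so it tells us nothing about relationships among taxa.
four-chambered heart (derived state 'no') is shared by all ingroup taxa — unites the whole ingroup.
nictitating membrane (derived state 'no') is unique to Beta (autapomorphy; uninformative for grouping).
elongate rostrum (derived state 'yes') is shared by Eta and Gamma — a synapomorphy uniting that clade.
Most parsimonious ingroup topology: (Beta,(Gamma,Eta)).
Eta and Gamma share a more recent common ancestor with each other than either does with Beta, so Beta is the least closely related of the three.

Beta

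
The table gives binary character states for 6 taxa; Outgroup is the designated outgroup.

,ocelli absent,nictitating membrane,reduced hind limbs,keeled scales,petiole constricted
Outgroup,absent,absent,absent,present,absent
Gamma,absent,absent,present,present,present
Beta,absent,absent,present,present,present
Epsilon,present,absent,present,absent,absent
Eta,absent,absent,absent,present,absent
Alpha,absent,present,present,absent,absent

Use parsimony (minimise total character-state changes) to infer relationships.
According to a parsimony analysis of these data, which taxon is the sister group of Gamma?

Character polarity is set by the outgroup: the derived state is whichever differs from the outgroup's state, so for keeled scales the derived state is 'absent', and for the remaining characters it is 'present'.
ocelli absent (derived state 'present') is unique to Epsilon (autapomorphy; uninformative for grouping).
nictitating membrane: derived state 'present' in Alpha only — an autapomorphy, so it tells us nothing about relationships among taxa.
reduced hind limbs: derived state 'present' in Alpha, Beta, Epsilon, and Gamma only — synapomorphy for {Alpha, Beta, Epsilon, Gamma}.
keeled scales (derived state 'absent') is shared by Alpha and Epsilon — a synapomorphy uniting that clade.
petiole constricted: derived state 'present' in Beta and Gamma only — synapomorphy for {Beta, Gamma}.
Most parsimonious ingroup topology: (((Gamma,Beta),(Epsilon,Alpha)),Eta).
Gamma and Beta form a cherry on this tree, so they are sister taxa.

Beta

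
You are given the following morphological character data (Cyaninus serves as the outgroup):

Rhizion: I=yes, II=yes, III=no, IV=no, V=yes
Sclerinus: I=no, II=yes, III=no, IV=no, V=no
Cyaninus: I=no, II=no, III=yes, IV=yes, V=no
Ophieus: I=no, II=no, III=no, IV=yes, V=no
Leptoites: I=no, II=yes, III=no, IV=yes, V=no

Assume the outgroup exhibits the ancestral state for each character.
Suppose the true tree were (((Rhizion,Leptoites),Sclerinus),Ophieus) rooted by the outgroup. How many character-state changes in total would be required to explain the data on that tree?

Map each character onto (((Rhizion,Leptoites),Sclerinus),Ophieus) (rooted by Cyaninus) and count the minimum state changes it requires (Fitch parsimony):
I: 1; II: 1; III: 1; IV: 2; V: 1.
Total tree length = 6.

6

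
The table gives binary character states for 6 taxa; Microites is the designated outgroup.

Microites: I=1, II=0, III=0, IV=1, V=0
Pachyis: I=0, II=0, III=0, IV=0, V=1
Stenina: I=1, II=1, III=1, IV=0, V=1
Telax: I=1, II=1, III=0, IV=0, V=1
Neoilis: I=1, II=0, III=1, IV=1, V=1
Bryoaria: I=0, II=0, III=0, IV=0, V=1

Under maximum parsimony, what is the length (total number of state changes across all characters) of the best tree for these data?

6

Character polarity is set by the outgroup: the derived state is whichever differs from the outgroup's state, so for I, IV the derived state is '0', and for the remaining characters it is '1'.
Only Bryoaria and Pachyis show the derived state '0' for I, supporting them as a clade.
II (derived state '1') is shared by Stenina and Telax — a synapomorphy uniting that clade.
III groups Neoilis and Stenina, which is incompatible with the clades supported by the remaining characters; treating it as convergent (homoplasy) costs fewer steps than any alternative tree.
Only Bryoaria, Pachyis, Stenina, and Telax show the derived state '0' for IV, supporting them as a clade.
V (derived state '1') is shared by all ingroup taxa — unites the whole ingroup.
Most parsimonious ingroup topology: (((Pachyis,Bryoaria),(Stenina,Telax)),Neoilis).
Changes per character on this tree: I: 1; II: 1; III: 2; IV: 1; V: 1.
Total = 6.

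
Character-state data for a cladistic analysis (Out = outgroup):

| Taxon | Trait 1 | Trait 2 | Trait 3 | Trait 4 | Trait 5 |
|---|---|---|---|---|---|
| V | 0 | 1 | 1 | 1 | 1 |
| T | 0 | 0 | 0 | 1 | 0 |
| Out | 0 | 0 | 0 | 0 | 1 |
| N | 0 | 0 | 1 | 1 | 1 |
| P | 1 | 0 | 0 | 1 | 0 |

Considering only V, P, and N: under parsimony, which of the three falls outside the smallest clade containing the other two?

P

Character polarity is set by the outgroup: the derived state is whichever differs from the outgroup's state, so for Trait 5 the derived state is '0', and for the remaining characters it is '1'.
Trait 1 (derived state '1') is unique to P (autapomorphy; uninformative for grouping).
Trait 2 (derived state '1') is unique to V (autapomorphy; uninformative for grouping).
Trait 3: derived state '1' in N and V only — synapomorphy for {N, V}.
Trait 4 (derived state '1') is shared by all ingroup taxa — unites the whole ingroup.
Trait 5: derived state '0' in P and T only — synapomorphy for {P, T}.
Most parsimonious ingroup topology: ((T,P),(N,V)).
V and N share a more recent common ancestor with each other than either does with P, so P is the least closely related of the three.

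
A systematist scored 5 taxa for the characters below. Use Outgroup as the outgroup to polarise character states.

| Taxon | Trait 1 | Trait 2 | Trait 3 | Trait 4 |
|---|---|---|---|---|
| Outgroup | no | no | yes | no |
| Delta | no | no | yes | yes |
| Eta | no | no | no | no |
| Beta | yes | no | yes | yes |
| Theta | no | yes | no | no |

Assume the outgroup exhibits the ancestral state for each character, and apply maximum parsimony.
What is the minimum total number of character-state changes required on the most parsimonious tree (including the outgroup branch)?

4

Character polarity is set by the outgroup: the derived state is whichever differs from the outgroup's state, so for Trait 3 the derived state is 'no', and for the remaining characters it is 'yes'.
Trait 1 (derived state 'yes') is unique to Beta (autapomorphy; uninformative for grouping).
Trait 2: derived state 'yes' in Theta only — an autapomorphy, so it tells us nothing about relationships among taxa.
Only Eta and Theta show the derived state 'no' for Trait 3, supporting them as a clade.
Only Beta and Delta show the derived state 'yes' for Trait 4, supporting them as a clade.
Most parsimonious ingroup topology: ((Delta,Beta),(Eta,Theta)).
Changes per character on this tree: Trait 1: 1; Trait 2: 1; Trait 3: 1; Trait 4: 1.
Total = 4.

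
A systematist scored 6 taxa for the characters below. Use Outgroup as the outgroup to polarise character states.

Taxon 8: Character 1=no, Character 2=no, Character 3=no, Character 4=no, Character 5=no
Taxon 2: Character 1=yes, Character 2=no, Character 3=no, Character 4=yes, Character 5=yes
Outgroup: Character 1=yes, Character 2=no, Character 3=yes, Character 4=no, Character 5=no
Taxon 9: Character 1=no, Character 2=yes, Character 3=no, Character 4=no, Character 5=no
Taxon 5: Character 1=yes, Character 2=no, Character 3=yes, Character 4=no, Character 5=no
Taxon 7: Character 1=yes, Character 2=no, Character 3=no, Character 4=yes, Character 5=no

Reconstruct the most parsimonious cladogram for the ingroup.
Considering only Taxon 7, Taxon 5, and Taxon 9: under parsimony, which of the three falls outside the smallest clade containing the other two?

Character polarity is set by the outgroup: the derived state is whichever differs from the outgroup's state, so for Character 1, Character 3 the derived state is 'no', and for the remaining characters it is 'yes'.
Character 1 (derived state 'no') is shared by Taxon 8 and Taxon 9 — a synapomorphy uniting that clade.
Character 2: derived state 'yes' in Taxon 9 only — an autapomorphy, so it tells us nothing about relationships among taxa.
Character 3: derived state 'no' in Taxon 2, Taxon 7, Taxon 8, and Taxon 9 only — synapomorphy for {Taxon 2, Taxon 7, Taxon 8, Taxon 9}.
Character 4 (derived state 'yes') is shared by Taxon 2 and Taxon 7 — a synapomorphy uniting that clade.
Character 5 (derived state 'yes') is unique to Taxon 2 (autapomorphy; uninformative for grouping).
Most parsimonious ingroup topology: (((Taxon 8,Taxon 9),(Taxon 2,Taxon 7)),Taxon 5).
Taxon 9 and Taxon 7 share a more recent common ancestor with each other than either does with Taxon 5, so Taxon 5 is the least closely related of the three.

Taxon 5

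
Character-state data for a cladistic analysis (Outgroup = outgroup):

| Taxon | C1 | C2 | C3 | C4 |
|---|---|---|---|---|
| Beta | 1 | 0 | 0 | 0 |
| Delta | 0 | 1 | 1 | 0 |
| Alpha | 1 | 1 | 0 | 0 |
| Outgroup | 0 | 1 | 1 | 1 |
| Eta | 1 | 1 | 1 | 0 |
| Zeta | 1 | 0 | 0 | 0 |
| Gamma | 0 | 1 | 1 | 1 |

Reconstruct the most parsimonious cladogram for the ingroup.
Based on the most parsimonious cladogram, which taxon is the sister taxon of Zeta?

Character polarity is set by the outgroup: the derived state is whichever differs from the outgroup's state, so for C2, C3, C4 the derived state is '0', and for the remaining characters it is '1'.
Only Alpha, Beta, Eta, and Zeta show the derived state '1' for C1, supporting them as a clade.
C2 (derived state '0') is shared by Beta and Zeta — a synapomorphy uniting that clade.
Only Alpha, Beta, and Zeta show the derived state '0' for C3, supporting them as a clade.
C4: derived state '0' in Alpha, Beta, Delta, Eta, and Zeta only — synapomorphy for {Alpha, Beta, Delta, Eta, Zeta}.
Most parsimonious ingroup topology: ((((Alpha,(Zeta,Beta)),Eta),Delta),Gamma).
Zeta and Beta form a cherry on this tree, so they are sister taxa.

Beta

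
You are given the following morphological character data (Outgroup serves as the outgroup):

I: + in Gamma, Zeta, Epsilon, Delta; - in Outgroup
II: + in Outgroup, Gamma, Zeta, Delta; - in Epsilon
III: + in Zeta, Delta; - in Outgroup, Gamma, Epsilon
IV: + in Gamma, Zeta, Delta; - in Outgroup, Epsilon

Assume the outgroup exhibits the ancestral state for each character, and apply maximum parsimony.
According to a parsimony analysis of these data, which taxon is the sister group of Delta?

Character polarity is set by the outgroup: the derived state is whichever differs from the outgroup's state, so for II the derived state is '-', and for the remaining characters it is '+'.
I (derived state '+') is shared by all ingroup taxa — unites the whole ingroup.
II (derived state '-') is unique to Epsilon (autapomorphy; uninformative for grouping).
III (derived state '+') is shared by Delta and Zeta — a synapomorphy uniting that clade.
Only Delta, Gamma, and Zeta show the derived state '+' for IV, supporting them as a clade.
Most parsimonious ingroup topology: (((Zeta,Delta),Gamma),Epsilon).
Delta and Zeta form a cherry on this tree, so they are sister taxa.

Zeta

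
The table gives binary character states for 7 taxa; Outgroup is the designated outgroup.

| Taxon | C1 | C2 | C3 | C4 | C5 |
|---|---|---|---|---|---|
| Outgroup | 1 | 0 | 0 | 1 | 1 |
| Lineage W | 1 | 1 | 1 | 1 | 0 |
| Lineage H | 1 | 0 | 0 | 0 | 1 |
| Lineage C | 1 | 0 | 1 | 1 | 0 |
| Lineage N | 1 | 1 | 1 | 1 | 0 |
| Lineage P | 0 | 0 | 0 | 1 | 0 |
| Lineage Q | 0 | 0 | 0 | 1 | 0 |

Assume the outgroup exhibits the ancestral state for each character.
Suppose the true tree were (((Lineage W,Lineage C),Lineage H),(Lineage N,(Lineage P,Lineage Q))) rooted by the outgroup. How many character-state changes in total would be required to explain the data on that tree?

8

Map each character onto (((Lineage W,Lineage C),Lineage H),(Lineage N,(Lineage P,Lineage Q))) (rooted by Outgroup) and count the minimum state changes it requires (Fitch parsimony):
C1: 1; C2: 2; C3: 2; C4: 1; C5: 2.
Total tree length = 8.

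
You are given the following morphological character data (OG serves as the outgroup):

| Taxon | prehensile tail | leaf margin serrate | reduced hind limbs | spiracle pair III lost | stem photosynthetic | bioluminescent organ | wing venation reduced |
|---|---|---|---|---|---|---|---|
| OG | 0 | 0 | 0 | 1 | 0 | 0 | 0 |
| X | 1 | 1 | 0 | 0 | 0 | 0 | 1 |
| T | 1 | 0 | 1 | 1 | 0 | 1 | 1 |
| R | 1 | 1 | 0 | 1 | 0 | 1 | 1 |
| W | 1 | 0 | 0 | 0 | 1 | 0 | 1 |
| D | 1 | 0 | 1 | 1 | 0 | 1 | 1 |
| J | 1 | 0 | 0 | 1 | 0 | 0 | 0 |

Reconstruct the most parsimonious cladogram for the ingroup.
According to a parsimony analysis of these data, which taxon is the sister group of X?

W

Character polarity is set by the outgroup: the derived state is whichever differs from the outgroup's state, so for spiracle pair III lost the derived state is '0', and for the remaining characters it is '1'.
All ingroup taxa share the derived state '1' for prehensile tail; it defines the ingroup but does not resolve relationships within it.
leaf margin serrate groups R and X, which is incompatible with the clades supported by the remaining characters; treating it as convergent (homoplasy) costs fewer steps than any alternative tree.
reduced hind limbs (derived state '1') is shared by D and T — a synapomorphy uniting that clade.
spiracle pair III lost: derived state '0' in W and X only — synapomorphy for {W, X}.
stem photosynthetic: derived state '1' in W only — an autapomorphy, so it tells us nothing about relationships among taxa.
bioluminescent organ: derived state '1' in D, R, and T only — synapomorphy for {D, R, T}.
wing venation reduced (derived state '1') is shared by D, R, T, W, and X — a synapomorphy uniting that clade.
Most parsimonious ingroup topology: (((X,W),((T,D),R)),J).
X and W form a cherry on this tree, so they are sister taxa.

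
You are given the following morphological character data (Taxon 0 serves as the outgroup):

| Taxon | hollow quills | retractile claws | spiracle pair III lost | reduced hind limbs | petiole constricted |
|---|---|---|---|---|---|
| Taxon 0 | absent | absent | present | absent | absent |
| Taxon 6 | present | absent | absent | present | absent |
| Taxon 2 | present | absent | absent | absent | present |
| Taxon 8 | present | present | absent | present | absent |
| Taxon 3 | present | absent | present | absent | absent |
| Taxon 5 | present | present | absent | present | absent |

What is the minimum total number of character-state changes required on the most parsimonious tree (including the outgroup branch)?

5

Character polarity is set by the outgroup: the derived state is whichever differs from the outgroup's state, so for spiracle pair III lost the derived state is 'absent', and for the remaining characters it is 'present'.
All ingroup taxa share the derived state 'present' for hollow quills; it defines the ingroup but does not resolve relationships within it.
Only Taxon 5 and Taxon 8 show the derived state 'present' for retractile claws, supporting them as a clade.
Only Taxon 2, Taxon 5, Taxon 6, and Taxon 8 show the derived state 'absent' for spiracle pair III lost, supporting them as a clade.
Only Taxon 5, Taxon 6, and Taxon 8 show the derived state 'present' for reduced hind limbs, supporting them as a clade.
petiole constricted (derived state 'present') is unique to Taxon 2 (autapomorphy; uninformative for grouping).
Most parsimonious ingroup topology: (((Taxon 6,(Taxon 8,Taxon 5)),Taxon 2),Taxon 3).
Changes per character on this tree: hollow quills: 1; retractile claws: 1; spiracle pair III lost: 1; reduced hind limbs: 1; petiole constricted: 1.
Total = 5.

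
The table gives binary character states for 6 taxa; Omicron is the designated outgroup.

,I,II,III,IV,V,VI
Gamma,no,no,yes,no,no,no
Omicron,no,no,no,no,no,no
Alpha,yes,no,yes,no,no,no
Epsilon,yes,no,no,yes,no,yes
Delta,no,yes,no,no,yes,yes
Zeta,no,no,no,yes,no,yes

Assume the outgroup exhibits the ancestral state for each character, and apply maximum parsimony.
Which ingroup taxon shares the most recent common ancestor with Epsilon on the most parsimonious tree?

Zeta

The outgroup has state 'no' for every character, so 'yes' is the derived state throughout.
I groups Alpha and Epsilon, which is incompatible with the clades supported by the remaining characters; treating it as convergent (homoplasy) costs fewer steps than any alternative tree.
II (derived state 'yes') is unique to Delta (autapomorphy; uninformative for grouping).
III: derived state 'yes' in Alpha and Gamma only — synapomorphy for {Alpha, Gamma}.
Only Epsilon and Zeta show the derived state 'yes' for IV, supporting them as a clade.
V (derived state 'yes') is unique to Delta (autapomorphy; uninformative for grouping).
Only Delta, Epsilon, and Zeta show the derived state 'yes' for VI, supporting them as a clade.
Most parsimonious ingroup topology: ((Gamma,Alpha),((Epsilon,Zeta),Delta)).
Epsilon and Zeta form a cherry on this tree, so they are sister taxa.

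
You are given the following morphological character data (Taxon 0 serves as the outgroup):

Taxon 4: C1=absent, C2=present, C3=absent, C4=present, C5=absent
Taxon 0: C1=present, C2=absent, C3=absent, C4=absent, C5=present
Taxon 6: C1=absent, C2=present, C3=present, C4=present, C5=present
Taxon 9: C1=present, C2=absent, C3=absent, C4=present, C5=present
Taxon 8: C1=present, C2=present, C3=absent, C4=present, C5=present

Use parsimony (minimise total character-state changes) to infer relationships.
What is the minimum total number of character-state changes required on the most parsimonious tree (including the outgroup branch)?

Character polarity is set by the outgroup: the derived state is whichever differs from the outgroup's state, so for C1, C5 the derived state is 'absent', and for the remaining characters it is 'present'.
Only Taxon 4 and Taxon 6 show the derived state 'absent' for C1, supporting them as a clade.
C2: derived state 'present' in Taxon 4, Taxon 6, and Taxon 8 only — synapomorphy for {Taxon 4, Taxon 6, Taxon 8}.
C3 (derived state 'present') is unique to Taxon 6 (autapomorphy; uninformative for grouping).
All ingroup taxa share the derived state 'present' for C4; it defines the ingroup but does not resolve relationships within it.
C5: derived state 'absent' in Taxon 4 only — an autapomorphy, so it tells us nothing about relationships among taxa.
Most parsimonious ingroup topology: (((Taxon 4,Taxon 6),Taxon 8),Taxon 9).
Changes per character on this tree: C1: 1; C2: 1; C3: 1; C4: 1; C5: 1.
Total = 5.

5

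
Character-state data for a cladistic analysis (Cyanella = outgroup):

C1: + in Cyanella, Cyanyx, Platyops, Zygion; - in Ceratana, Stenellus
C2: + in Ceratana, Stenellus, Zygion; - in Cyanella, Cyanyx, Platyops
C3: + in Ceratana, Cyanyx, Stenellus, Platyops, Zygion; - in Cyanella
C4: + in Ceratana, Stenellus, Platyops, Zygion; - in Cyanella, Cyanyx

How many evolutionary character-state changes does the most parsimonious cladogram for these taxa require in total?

4

Character polarity is set by the outgroup: the derived state is whichever differs from the outgroup's state, so for C1 the derived state is '-', and for the remaining characters it is '+'.
C1 (derived state '-') is shared by Ceratana and Stenellus — a synapomorphy uniting that clade.
Only Ceratana, Stenellus, and Zygion show the derived state '+' for C2, supporting them as a clade.
C3 (derived state '+') is shared by all ingroup taxa — unites the whole ingroup.
C4: derived state '+' in Ceratana, Platyops, Stenellus, and Zygion only — synapomorphy for {Ceratana, Platyops, Stenellus, Zygion}.
Most parsimonious ingroup topology: ((((Ceratana,Stenellus),Zygion),Platyops),Cyanyx).
Changes per character on this tree: C1: 1; C2: 1; C3: 1; C4: 1.
Total = 4.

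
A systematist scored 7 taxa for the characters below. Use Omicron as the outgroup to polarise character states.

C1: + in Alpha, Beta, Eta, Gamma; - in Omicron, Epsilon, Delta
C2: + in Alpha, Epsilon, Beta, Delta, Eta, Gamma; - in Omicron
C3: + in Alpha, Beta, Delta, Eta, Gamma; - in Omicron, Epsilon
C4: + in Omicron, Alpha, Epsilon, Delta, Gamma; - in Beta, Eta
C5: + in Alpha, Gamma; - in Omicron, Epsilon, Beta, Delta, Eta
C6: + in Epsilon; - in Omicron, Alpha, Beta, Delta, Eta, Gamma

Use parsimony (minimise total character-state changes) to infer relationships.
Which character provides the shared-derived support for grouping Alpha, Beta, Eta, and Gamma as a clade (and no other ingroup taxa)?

C1

Character polarity is set by the outgroup: the derived state is whichever differs from the outgroup's state, so for C4 the derived state is '-', and for the remaining characters it is '+'.
Only Alpha, Beta, Eta, and Gamma show the derived state '+' for C1, supporting them as a clade.
C2 (derived state '+') is shared by all ingroup taxa — unites the whole ingroup.
Only Alpha, Beta, Delta, Eta, and Gamma show the derived state '+' for C3, supporting them as a clade.
Only Beta and Eta show the derived state '-' for C4, supporting them as a clade.
C5: derived state '+' in Alpha and Gamma only — synapomorphy for {Alpha, Gamma}.
C6 (derived state '+') is unique to Epsilon (autapomorphy; uninformative for grouping).
Most parsimonious ingroup topology: ((((Alpha,Gamma),(Beta,Eta)),Delta),Epsilon).
The clade {Alpha, Beta, Eta, Gamma} is supported by C1: its derived state '+' occurs in exactly those taxa and in no other taxon (including the outgroup).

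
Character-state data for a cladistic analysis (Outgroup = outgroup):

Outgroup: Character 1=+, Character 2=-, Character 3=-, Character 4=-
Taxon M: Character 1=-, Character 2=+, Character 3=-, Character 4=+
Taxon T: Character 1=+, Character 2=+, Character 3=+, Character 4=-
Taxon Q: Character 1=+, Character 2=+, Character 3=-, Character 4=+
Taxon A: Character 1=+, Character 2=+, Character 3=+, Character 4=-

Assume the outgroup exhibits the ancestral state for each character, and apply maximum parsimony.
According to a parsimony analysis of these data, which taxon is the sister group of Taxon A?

Taxon T

Character polarity is set by the outgroup: the derived state is whichever differs from the outgroup's state, so for Character 1 the derived state is '-', and for the remaining characters it is '+'.
Character 1 (derived state '-') is unique to Taxon M (autapomorphy; uninformative for grouping).
Character 2 (derived state '+') is shared by all ingroup taxa — unites the whole ingroup.
Only Taxon A and Taxon T show the derived state '+' for Character 3, supporting them as a clade.
Character 4 (derived state '+') is shared by Taxon M and Taxon Q — a synapomorphy uniting that clade.
Most parsimonious ingroup topology: ((Taxon M,Taxon Q),(Taxon T,Taxon A)).
Taxon A and Taxon T form a cherry on this tree, so they are sister taxa.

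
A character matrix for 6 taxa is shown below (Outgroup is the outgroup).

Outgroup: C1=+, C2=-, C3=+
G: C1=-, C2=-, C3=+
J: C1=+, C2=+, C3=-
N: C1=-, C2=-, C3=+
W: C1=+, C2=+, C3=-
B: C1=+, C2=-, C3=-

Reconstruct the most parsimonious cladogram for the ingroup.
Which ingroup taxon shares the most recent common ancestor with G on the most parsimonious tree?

Character polarity is set by the outgroup: the derived state is whichever differs from the outgroup's state, so for C1, C3 the derived state is '-', and for the remaining characters it is '+'.
Only G and N show the derived state '-' for C1, supporting them as a clade.
C2: derived state '+' in J and W only — synapomorphy for {J, W}.
C3 (derived state '-') is shared by B, J, and W — a synapomorphy uniting that clade.
Most parsimonious ingroup topology: ((G,N),((J,W),B)).
G and N form a cherry on this tree, so they are sister taxa.

N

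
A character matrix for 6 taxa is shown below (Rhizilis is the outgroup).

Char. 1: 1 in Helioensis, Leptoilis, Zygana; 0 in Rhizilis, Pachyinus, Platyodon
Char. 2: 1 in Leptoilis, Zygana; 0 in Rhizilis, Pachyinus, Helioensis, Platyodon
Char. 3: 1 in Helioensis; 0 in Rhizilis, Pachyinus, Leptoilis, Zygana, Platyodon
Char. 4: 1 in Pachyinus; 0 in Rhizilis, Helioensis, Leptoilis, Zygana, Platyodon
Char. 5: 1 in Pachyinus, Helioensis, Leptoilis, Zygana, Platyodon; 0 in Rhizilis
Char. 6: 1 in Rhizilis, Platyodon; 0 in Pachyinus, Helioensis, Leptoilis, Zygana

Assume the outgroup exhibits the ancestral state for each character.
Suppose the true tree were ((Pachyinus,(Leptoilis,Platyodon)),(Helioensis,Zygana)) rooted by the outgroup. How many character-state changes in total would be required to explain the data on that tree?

9

Map each character onto ((Pachyinus,(Leptoilis,Platyodon)),(Helioensis,Zygana)) (rooted by Rhizilis) and count the minimum state changes it requires (Fitch parsimony):
Char. 1: 2; Char. 2: 2; Char. 3: 1; Char. 4: 1; Char. 5: 1; Char. 6: 2.
Total tree length = 9.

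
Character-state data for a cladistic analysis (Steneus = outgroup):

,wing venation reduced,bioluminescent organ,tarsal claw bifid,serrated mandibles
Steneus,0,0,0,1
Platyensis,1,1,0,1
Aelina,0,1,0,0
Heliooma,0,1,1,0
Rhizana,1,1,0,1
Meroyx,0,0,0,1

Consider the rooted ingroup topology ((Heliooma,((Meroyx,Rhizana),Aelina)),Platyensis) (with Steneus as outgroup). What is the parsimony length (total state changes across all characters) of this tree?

7

Map each character onto ((Heliooma,((Meroyx,Rhizana),Aelina)),Platyensis) (rooted by Steneus) and count the minimum state changes it requires (Fitch parsimony):
wing venation reduced: 2; bioluminescent organ: 2; tarsal claw bifid: 1; serrated mandibles: 2.
Total tree length = 7.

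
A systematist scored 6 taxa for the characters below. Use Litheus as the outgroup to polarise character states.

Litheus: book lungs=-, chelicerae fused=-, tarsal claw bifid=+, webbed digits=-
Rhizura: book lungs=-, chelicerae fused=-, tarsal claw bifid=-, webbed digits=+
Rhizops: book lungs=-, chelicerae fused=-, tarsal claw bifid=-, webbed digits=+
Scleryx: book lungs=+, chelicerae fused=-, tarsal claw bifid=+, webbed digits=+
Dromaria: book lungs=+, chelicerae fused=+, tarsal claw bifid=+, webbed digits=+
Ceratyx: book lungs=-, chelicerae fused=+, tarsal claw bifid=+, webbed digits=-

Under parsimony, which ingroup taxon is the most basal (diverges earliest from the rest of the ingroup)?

Ceratyx

Character polarity is set by the outgroup: the derived state is whichever differs from the outgroup's state, so for tarsal claw bifid the derived state is '-', and for the remaining characters it is '+'.
Only Dromaria and Scleryx show the derived state '+' for book lungs, supporting them as a clade.
chelicerae fused (state '+') occurs in Ceratyx and Dromaria but conflicts with the nesting implied by the other characters — most parsimoniously interpreted as homoplasy.
tarsal claw bifid: derived state '-' in Rhizops and Rhizura only — synapomorphy for {Rhizops, Rhizura}.
Only Dromaria, Rhizops, Rhizura, and Scleryx show the derived state '+' for webbed digits, supporting them as a clade.
Most parsimonious ingroup topology: (((Rhizura,Rhizops),(Scleryx,Dromaria)),Ceratyx).
Ceratyx is sister to the clade containing all other ingroup taxa, so it is the earliest-diverging (most basal) ingroup lineage.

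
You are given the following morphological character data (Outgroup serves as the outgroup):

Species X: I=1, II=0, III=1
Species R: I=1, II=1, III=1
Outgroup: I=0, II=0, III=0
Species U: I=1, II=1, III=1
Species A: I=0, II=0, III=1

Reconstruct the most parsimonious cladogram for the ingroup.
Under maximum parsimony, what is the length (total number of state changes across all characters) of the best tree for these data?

The outgroup has state '0' for every character, so '1' is the derived state throughout.
I: derived state '1' in Species R, Species U, and Species X only — synapomorphy for {Species R, Species U, Species X}.
II (derived state '1') is shared by Species R and Species U — a synapomorphy uniting that clade.
III (derived state '1') is shared by all ingroup taxa — unites the whole ingroup.
Most parsimonious ingroup topology: (((Species U,Species R),Species X),Species A).
Changes per character on this tree: I: 1; II: 1; III: 1.
Total = 3.

3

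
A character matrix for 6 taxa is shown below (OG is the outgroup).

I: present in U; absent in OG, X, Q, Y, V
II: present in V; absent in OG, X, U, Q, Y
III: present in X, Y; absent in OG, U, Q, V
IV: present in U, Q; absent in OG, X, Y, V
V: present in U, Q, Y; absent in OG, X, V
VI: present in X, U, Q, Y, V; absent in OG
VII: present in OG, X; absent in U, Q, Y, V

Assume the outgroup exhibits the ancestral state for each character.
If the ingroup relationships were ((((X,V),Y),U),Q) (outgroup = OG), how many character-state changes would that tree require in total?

11

Map each character onto ((((X,V),Y),U),Q) (rooted by OG) and count the minimum state changes it requires (Fitch parsimony):
I: 1; II: 1; III: 2; IV: 2; V: 2; VI: 1; VII: 2.
Total tree length = 11.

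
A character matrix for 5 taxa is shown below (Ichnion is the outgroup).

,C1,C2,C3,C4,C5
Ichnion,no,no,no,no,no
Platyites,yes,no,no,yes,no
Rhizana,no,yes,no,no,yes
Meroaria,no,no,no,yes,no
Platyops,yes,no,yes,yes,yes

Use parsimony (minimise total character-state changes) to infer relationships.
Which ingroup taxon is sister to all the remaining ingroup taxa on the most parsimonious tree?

The outgroup has state 'no' for every character, so 'yes' is the derived state throughout.
C1 (derived state 'yes') is shared by Platyites and Platyops — a synapomorphy uniting that clade.
C2: derived state 'yes' in Rhizana only — an autapomorphy, so it tells us nothing about relationships among taxa.
C3 (derived state 'yes') is unique to Platyops (autapomorphy; uninformative for grouping).
C4: derived state 'yes' in Meroaria, Platyites, and Platyops only — synapomorphy for {Meroaria, Platyites, Platyops}.
C5 (state 'yes') occurs in Platyops and Rhizana but conflicts with the nesting implied by the other characters — most parsimoniously interpreted as homoplasy.
Most parsimonious ingroup topology: (((Platyites,Platyops),Meroaria),Rhizana).
Rhizana is sister to the clade containing all other ingroup taxa, so it is the earliest-diverging (most basal) ingroup lineage.

Rhizana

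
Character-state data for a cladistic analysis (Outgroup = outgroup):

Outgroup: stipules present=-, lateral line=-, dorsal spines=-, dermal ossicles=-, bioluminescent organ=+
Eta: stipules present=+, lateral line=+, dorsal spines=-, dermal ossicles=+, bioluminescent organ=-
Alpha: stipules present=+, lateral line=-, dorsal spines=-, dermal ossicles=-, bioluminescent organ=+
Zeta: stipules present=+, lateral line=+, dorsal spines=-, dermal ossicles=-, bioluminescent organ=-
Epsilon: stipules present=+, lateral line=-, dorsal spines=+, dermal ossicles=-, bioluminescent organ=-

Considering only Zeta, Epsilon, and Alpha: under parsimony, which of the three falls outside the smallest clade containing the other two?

Character polarity is set by the outgroup: the derived state is whichever differs from the outgroup's state, so for bioluminescent organ the derived state is '-', and for the remaining characters it is '+'.
stipules present (derived state '+') is shared by all ingroup taxa — unites the whole ingroup.
lateral line (derived state '+') is shared by Eta and Zeta — a synapomorphy uniting that clade.
dorsal spines: derived state '+' in Epsilon only — an autapomorphy, so it tells us nothing about relationships among taxa.
dermal ossicles: derived state '+' in Eta only — an autapomorphy, so it tells us nothing about relationships among taxa.
Only Epsilon, Eta, and Zeta show the derived state '-' for bioluminescent organ, supporting them as a clade.
Most parsimonious ingroup topology: (((Eta,Zeta),Epsilon),Alpha).
Zeta and Epsilon share a more recent common ancestor with each other than either does with Alpha, so Alpha is the least closely related of the three.

Alpha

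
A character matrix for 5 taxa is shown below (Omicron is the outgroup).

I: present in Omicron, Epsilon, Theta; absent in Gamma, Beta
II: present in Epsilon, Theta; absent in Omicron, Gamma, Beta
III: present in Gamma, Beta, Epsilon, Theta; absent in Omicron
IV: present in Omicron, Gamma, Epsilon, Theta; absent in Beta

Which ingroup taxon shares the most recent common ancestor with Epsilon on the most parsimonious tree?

Character polarity is set by the outgroup: the derived state is whichever differs from the outgroup's state, so for I, IV the derived state is 'absent', and for the remaining characters it is 'present'.
Only Beta and Gamma show the derived state 'absent' for I, supporting them as a clade.
II: derived state 'present' in Epsilon and Theta only — synapomorphy for {Epsilon, Theta}.
All ingroup taxa share the derived state 'present' for III; it defines the ingroup but does not resolve relationships within it.
IV (derived state 'absent') is unique to Beta (autapomorphy; uninformative for grouping).
Most parsimonious ingroup topology: ((Gamma,Beta),(Epsilon,Theta)).
Epsilon and Theta form a cherry on this tree, so they are sister taxa.

Theta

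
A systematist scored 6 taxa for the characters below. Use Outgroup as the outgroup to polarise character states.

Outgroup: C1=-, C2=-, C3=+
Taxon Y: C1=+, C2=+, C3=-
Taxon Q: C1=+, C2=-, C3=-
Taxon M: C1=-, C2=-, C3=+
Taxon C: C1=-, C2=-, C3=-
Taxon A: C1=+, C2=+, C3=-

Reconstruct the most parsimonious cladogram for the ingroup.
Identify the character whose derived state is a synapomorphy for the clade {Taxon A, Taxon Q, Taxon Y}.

C1

Character polarity is set by the outgroup: the derived state is whichever differs from the outgroup's state, so for C3 the derived state is '-', and for the remaining characters it is '+'.
C1 (derived state '+') is shared by Taxon A, Taxon Q, and Taxon Y — a synapomorphy uniting that clade.
C2: derived state '+' in Taxon A and Taxon Y only — synapomorphy for {Taxon A, Taxon Y}.
C3 (derived state '-') is shared by Taxon A, Taxon C, Taxon Q, and Taxon Y — a synapomorphy uniting that clade.
Most parsimonious ingroup topology: ((((Taxon Y,Taxon A),Taxon Q),Taxon C),Taxon M).
The clade {Taxon A, Taxon Q, Taxon Y} is supported by C1: its derived state '+' occurs in exactly those taxa and in no other taxon (including the outgroup).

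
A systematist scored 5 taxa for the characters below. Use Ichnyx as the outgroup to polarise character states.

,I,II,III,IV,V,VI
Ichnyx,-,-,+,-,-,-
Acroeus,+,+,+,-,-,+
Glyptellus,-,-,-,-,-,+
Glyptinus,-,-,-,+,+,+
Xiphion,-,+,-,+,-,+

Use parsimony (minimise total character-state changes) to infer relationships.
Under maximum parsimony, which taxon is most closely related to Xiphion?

Glyptinus

Character polarity is set by the outgroup: the derived state is whichever differs from the outgroup's state, so for III the derived state is '-', and for the remaining characters it is '+'.
I: derived state '+' in Acroeus only — an autapomorphy, so it tells us nothing about relationships among taxa.
II groups Acroeus and Xiphion, which is incompatible with the clades supported by the remaining characters; treating it as convergent (homoplasy) costs fewer steps than any alternative tree.
III: derived state '-' in Glyptellus, Glyptinus, and Xiphion only — synapomorphy for {Glyptellus, Glyptinus, Xiphion}.
IV (derived state '+') is shared by Glyptinus and Xiphion — a synapomorphy uniting that clade.
V (derived state '+') is unique to Glyptinus (autapomorphy; uninformative for grouping).
VI (derived state '+') is shared by all ingroup taxa — unites the whole ingroup.
Most parsimonious ingroup topology: (Acroeus,(Glyptellus,(Glyptinus,Xiphion))).
Xiphion and Glyptinus form a cherry on this tree, so they are sister taxa.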